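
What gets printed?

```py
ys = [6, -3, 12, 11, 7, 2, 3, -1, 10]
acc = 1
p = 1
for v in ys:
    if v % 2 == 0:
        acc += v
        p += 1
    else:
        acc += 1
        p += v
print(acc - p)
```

v=6: even, acc = 1+6 = 7; p=2
v=-3: not even, acc = 7+1 = 8; p=-1
v=12: even, acc = 8+12 = 20; p=0
v=11: not even, acc = 20+1 = 21; p=11
v=7: not even, acc = 21+1 = 22; p=18
v=2: even, acc = 22+2 = 24; p=19
v=3: not even, acc = 24+1 = 25; p=22
v=-1: not even, acc = 25+1 = 26; p=21
v=10: even, acc = 26+10 = 36; p=22
acc-p = 36-22 = 14

14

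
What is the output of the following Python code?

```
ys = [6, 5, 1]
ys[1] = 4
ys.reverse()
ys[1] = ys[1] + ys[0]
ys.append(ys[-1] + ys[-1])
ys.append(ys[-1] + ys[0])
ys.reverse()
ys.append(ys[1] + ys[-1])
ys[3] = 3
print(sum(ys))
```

48

ys[1] = 4 → [6, 4, 1]
reverse → [1, 4, 6]
ys[1] = ys[1]+ys[0] = 4+1 = 5 → [1, 5, 6]
append ys[-1]+ys[-1] = 6+6 = 12 → [1, 5, 6, 12]
append ys[-1]+ys[0] = 12+1 = 13 → [1, 5, 6, 12, 13]
reverse → [13, 12, 6, 5, 1]
append ys[1]+ys[-1] = 12+1 = 13 → [13, 12, 6, 5, 1, 13]
ys[3] = 3 → [13, 12, 6, 3, 1, 13]
sum = 48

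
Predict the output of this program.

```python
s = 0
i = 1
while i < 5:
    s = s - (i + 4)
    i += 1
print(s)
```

i=1: s = 0-5 = -5
i=2: s = (-5)-6 = -11
i=3: s = (-11)-7 = -18
i=4: s = (-18)-8 = -26

-26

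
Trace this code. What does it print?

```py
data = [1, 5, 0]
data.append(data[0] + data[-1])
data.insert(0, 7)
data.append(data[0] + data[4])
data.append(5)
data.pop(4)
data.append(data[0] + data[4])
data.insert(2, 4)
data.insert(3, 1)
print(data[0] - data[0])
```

append data[0]+data[-1] = 1+0 = 1 → [1, 5, 0, 1]
insert 7 at 0 → [7, 1, 5, 0, 1]
append data[0]+data[4] = 7+1 = 8 → [7, 1, 5, 0, 1, 8]
append 5 → [7, 1, 5, 0, 1, 8, 5]
pop(4) removes 1 → [7, 1, 5, 0, 8, 5]
append data[0]+data[4] = 7+8 = 15 → [7, 1, 5, 0, 8, 5, 15]
insert 4 at 2 → [7, 1, 4, 5, 0, 8, 5, 15]
insert 1 at 3 → [7, 1, 4, 1, 5, 0, 8, 5, 15]
data[0]-data[0] = 7-7 = 0

0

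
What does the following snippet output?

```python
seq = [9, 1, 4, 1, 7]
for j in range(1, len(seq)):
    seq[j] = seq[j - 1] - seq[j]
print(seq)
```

j=1: seq[1] = 9-1 = 8 → [9, 8, 4, 1, 7]
j=2: seq[2] = 8-4 = 4 → [9, 8, 4, 1, 7]
j=3: seq[3] = 4-1 = 3 → [9, 8, 4, 3, 7]
j=4: seq[4] = 3-7 = -4 → [9, 8, 4, 3, -4]

[9, 8, 4, 3, -4]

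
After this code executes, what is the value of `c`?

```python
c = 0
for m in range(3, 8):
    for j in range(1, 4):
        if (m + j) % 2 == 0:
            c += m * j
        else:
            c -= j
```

66

m=3,j=1: even sum, c = 0+3 = 3
m=3,j=2: odd sum, c = 3-2 = 1
m=3,j=3: even sum, c = 1+9 = 10
m=4,j=1: odd sum, c = 10-1 = 9
m=4,j=2: even sum, c = 9+8 = 17
m=4,j=3: odd sum, c = 17-3 = 14
m=5,j=1: even sum, c = 14+5 = 19
m=5,j=2: odd sum, c = 19-2 = 17
m=5,j=3: even sum, c = 17+15 = 32
m=6,j=1: odd sum, c = 32-1 = 31
m=6,j=2: even sum, c = 31+12 = 43
m=6,j=3: odd sum, c = 43-3 = 40
m=7,j=1: even sum, c = 40+7 = 47
m=7,j=2: odd sum, c = 47-2 = 45
m=7,j=3: even sum, c = 45+21 = 66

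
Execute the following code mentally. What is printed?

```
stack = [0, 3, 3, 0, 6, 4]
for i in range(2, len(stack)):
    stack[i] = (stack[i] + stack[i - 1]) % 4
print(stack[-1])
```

i=2: stack[2] = (3+3)%4 = 2 → [0, 3, 2, 0, 6, 4]
i=3: stack[3] = (0+2)%4 = 2 → [0, 3, 2, 2, 6, 4]
i=4: stack[4] = (6+2)%4 = 0 → [0, 3, 2, 2, 0, 4]
i=5: stack[5] = (4+0)%4 = 0 → [0, 3, 2, 2, 0, 0]

0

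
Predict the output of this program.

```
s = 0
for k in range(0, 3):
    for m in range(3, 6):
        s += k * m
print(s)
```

k=0,m=3: s = 0+0 = 0
k=0,m=4: s = 0+0 = 0
k=0,m=5: s = 0+0 = 0
k=1,m=3: s = 0+3 = 3
k=1,m=4: s = 3+4 = 7
k=1,m=5: s = 7+5 = 12
k=2,m=3: s = 12+6 = 18
k=2,m=4: s = 18+8 = 26
k=2,m=5: s = 26+10 = 36

36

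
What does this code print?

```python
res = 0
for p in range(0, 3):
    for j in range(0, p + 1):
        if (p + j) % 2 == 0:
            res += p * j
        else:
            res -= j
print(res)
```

4

p=0,j=0: even sum, res = 0+0 = 0
p=1,j=0: odd sum, res = 0-0 = 0
p=1,j=1: even sum, res = 0+1 = 1
p=2,j=0: even sum, res = 1+0 = 1
p=2,j=1: odd sum, res = 1-1 = 0
p=2,j=2: even sum, res = 0+4 = 4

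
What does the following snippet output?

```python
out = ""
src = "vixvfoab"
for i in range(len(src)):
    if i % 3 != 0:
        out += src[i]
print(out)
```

i=0: skip
i=1: add 'i' → 'i'
i=2: add 'x' → 'ix'
i=3: skip
i=4: add 'f' → 'ixf'
i=5: add 'o' → 'ixfo'
i=6: skip
i=7: add 'b' → 'ixfob'

ixfob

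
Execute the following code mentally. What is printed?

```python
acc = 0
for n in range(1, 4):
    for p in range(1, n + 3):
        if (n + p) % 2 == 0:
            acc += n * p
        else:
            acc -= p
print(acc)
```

n=1,p=1: even sum, acc = 0+1 = 1
n=1,p=2: odd sum, acc = 1-2 = -1
n=1,p=3: even sum, acc = (-1)+3 = 2
n=2,p=1: odd sum, acc = 2-1 = 1
n=2,p=2: even sum, acc = 1+4 = 5
n=2,p=3: odd sum, acc = 5-3 = 2
n=2,p=4: even sum, acc = 2+8 = 10
n=3,p=1: even sum, acc = 10+3 = 13
n=3,p=2: odd sum, acc = 13-2 = 11
n=3,p=3: even sum, acc = 11+9 = 20
n=3,p=4: odd sum, acc = 20-4 = 16
n=3,p=5: even sum, acc = 16+15 = 31

31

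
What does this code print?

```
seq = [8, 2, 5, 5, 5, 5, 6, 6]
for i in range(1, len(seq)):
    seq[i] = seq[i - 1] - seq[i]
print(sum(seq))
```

-58

i=1: seq[1] = 8-2 = 6 → [8, 6, 5, 5, 5, 5, 6, 6]
i=2: seq[2] = 6-5 = 1 → [8, 6, 1, 5, 5, 5, 6, 6]
i=3: seq[3] = 1-5 = -4 → [8, 6, 1, -4, 5, 5, 6, 6]
i=4: seq[4] = (-4)-5 = -9 → [8, 6, 1, -4, -9, 5, 6, 6]
i=5: seq[5] = (-9)-5 = -14 → [8, 6, 1, -4, -9, -14, 6, 6]
i=6: seq[6] = (-14)-6 = -20 → [8, 6, 1, -4, -9, -14, -20, 6]
i=7: seq[7] = (-20)-6 = -26 → [8, 6, 1, -4, -9, -14, -20, -26]
sum = -58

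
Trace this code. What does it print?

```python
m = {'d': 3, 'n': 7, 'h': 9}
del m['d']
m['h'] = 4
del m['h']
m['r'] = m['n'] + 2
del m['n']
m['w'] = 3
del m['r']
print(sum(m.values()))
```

3

del 'd' → {'n': 7, 'h': 9}
m['h'] = 4 → {'n': 7, 'h': 4}
del 'h' → {'n': 7}
m['r'] = m['n']+2 = 9 → {'n': 7, 'r': 9}
del 'n' → {'r': 9}
m['w'] = 3 → {'r': 9, 'w': 3}
del 'r' → {'w': 3}
sum of values = 3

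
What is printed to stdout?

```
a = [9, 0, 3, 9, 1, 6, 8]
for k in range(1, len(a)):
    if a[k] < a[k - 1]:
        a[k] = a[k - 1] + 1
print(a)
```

k=1: 0<9, a[1] = 9+1 = 10 → [9, 10, 3, 9, 1, 6, 8]
k=2: 3<10, a[2] = 10+1 = 11 → [9, 10, 11, 9, 1, 6, 8]
k=3: 9<11, a[3] = 11+1 = 12 → [9, 10, 11, 12, 1, 6, 8]
k=4: 1<12, a[4] = 12+1 = 13 → [9, 10, 11, 12, 13, 6, 8]
k=5: 6<13, a[5] = 13+1 = 14 → [9, 10, 11, 12, 13, 14, 8]
k=6: 8<14, a[6] = 14+1 = 15 → [9, 10, 11, 12, 13, 14, 15]

[9, 10, 11, 12, 13, 14, 15]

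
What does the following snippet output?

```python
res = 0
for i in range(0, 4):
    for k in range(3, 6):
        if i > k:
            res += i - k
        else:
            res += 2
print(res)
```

24

i=0,k=3: not 0>3, res = 0+2 = 2
i=0,k=4: not 0>4, res = 2+2 = 4
i=0,k=5: not 0>5, res = 4+2 = 6
i=1,k=3: not 1>3, res = 6+2 = 8
i=1,k=4: not 1>4, res = 8+2 = 10
i=1,k=5: not 1>5, res = 10+2 = 12
i=2,k=3: not 2>3, res = 12+2 = 14
i=2,k=4: not 2>4, res = 14+2 = 16
i=2,k=5: not 2>5, res = 16+2 = 18
i=3,k=3: not 3>3, res = 18+2 = 20
i=3,k=4: not 3>4, res = 20+2 = 22
i=3,k=5: not 3>5, res = 22+2 = 24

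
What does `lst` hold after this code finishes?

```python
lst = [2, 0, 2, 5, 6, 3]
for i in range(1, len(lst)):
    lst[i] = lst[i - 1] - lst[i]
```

i=1: lst[1] = 2-0 = 2 → [2, 2, 2, 5, 6, 3]
i=2: lst[2] = 2-2 = 0 → [2, 2, 0, 5, 6, 3]
i=3: lst[3] = 0-5 = -5 → [2, 2, 0, -5, 6, 3]
i=4: lst[4] = (-5)-6 = -11 → [2, 2, 0, -5, -11, 3]
i=5: lst[5] = (-11)-3 = -14 → [2, 2, 0, -5, -11, -14]

[2, 2, 0, -5, -11, -14]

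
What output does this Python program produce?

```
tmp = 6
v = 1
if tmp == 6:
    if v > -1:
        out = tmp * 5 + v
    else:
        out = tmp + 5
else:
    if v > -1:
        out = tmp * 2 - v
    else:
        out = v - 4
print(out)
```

tmp=6, v=1
tmp == 6 is True; v > -1 is True
→ out = tmp * 5 + v = 31

31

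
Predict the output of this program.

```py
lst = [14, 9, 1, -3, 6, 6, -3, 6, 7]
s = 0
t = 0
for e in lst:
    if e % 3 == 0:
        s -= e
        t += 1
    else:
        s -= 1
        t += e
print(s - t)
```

e=14: not %3==0, s = 0-1 = -1; t=14
e=9: %3==0, s = (-1)-9 = -10; t=15
e=1: not %3==0, s = (-10)-1 = -11; t=16
e=-3: %3==0, s = (-11)-(-3) = -8; t=17
e=6: %3==0, s = (-8)-6 = -14; t=18
e=6: %3==0, s = (-14)-6 = -20; t=19
e=-3: %3==0, s = (-20)-(-3) = -17; t=20
e=6: %3==0, s = (-17)-6 = -23; t=21
e=7: not %3==0, s = (-23)-1 = -24; t=28
s-t = (-24)-28 = -52

-52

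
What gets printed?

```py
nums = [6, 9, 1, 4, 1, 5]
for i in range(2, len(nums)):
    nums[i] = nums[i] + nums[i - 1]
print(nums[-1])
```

20

i=2: nums[2] = 1+9 = 10 → [6, 9, 10, 4, 1, 5]
i=3: nums[3] = 4+10 = 14 → [6, 9, 10, 14, 1, 5]
i=4: nums[4] = 1+14 = 15 → [6, 9, 10, 14, 15, 5]
i=5: nums[5] = 5+15 = 20 → [6, 9, 10, 14, 15, 20]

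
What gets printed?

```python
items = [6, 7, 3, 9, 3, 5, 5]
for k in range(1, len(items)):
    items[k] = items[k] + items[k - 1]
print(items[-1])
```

k=1: items[1] = 7+6 = 13 → [6, 13, 3, 9, 3, 5, 5]
k=2: items[2] = 3+13 = 16 → [6, 13, 16, 9, 3, 5, 5]
k=3: items[3] = 9+16 = 25 → [6, 13, 16, 25, 3, 5, 5]
k=4: items[4] = 3+25 = 28 → [6, 13, 16, 25, 28, 5, 5]
k=5: items[5] = 5+28 = 33 → [6, 13, 16, 25, 28, 33, 5]
k=6: items[6] = 5+33 = 38 → [6, 13, 16, 25, 28, 33, 38]

38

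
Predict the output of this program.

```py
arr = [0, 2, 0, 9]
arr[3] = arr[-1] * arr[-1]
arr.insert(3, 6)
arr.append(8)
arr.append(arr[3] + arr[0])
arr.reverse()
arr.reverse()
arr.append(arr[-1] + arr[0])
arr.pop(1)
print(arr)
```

arr[3] = arr[-1]*arr[-1] = 9*9 = 81 → [0, 2, 0, 81]
insert 6 at 3 → [0, 2, 0, 6, 81]
append 8 → [0, 2, 0, 6, 81, 8]
append arr[3]+arr[0] = 6+0 = 6 → [0, 2, 0, 6, 81, 8, 6]
reverse → [6, 8, 81, 6, 0, 2, 0]
reverse → [0, 2, 0, 6, 81, 8, 6]
append arr[-1]+arr[0] = 6+0 = 6 → [0, 2, 0, 6, 81, 8, 6, 6]
pop(1) removes 2 → [0, 0, 6, 81, 8, 6, 6]

[0, 0, 6, 81, 8, 6, 6]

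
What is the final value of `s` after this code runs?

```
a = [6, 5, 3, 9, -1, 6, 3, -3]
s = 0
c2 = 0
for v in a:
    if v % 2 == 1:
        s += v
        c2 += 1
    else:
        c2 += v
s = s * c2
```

288

v=6: not odd; c2=6
v=5: odd, s = 0+5 = 5; c2=7
v=3: odd, s = 5+3 = 8; c2=8
v=9: odd, s = 8+9 = 17; c2=9
v=-1: odd, s = 17+(-1) = 16; c2=10
v=6: not odd; c2=16
v=3: odd, s = 16+3 = 19; c2=17
v=-3: odd, s = 19+(-3) = 16; c2=18
s*c2 = 16*18 = 288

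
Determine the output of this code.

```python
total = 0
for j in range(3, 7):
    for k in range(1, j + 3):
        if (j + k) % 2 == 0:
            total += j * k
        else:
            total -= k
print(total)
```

232

j=3,k=1: even sum, total = 0+3 = 3
j=3,k=2: odd sum, total = 3-2 = 1
j=3,k=3: even sum, total = 1+9 = 10
j=3,k=4: odd sum, total = 10-4 = 6
j=3,k=5: even sum, total = 6+15 = 21
j=4,k=1: odd sum, total = 21-1 = 20
j=4,k=2: even sum, total = 20+8 = 28
j=4,k=3: odd sum, total = 28-3 = 25
j=4,k=4: even sum, total = 25+16 = 41
j=4,k=5: odd sum, total = 41-5 = 36
j=4,k=6: even sum, total = 36+24 = 60
j=5,k=1: even sum, total = 60+5 = 65
j=5,k=2: odd sum, total = 65-2 = 63
j=5,k=3: even sum, total = 63+15 = 78
j=5,k=4: odd sum, total = 78-4 = 74
j=5,k=5: even sum, total = 74+25 = 99
j=5,k=6: odd sum, total = 99-6 = 93
j=5,k=7: even sum, total = 93+35 = 128
j=6,k=1: odd sum, total = 128-1 = 127
j=6,k=2: even sum, total = 127+12 = 139
j=6,k=3: odd sum, total = 139-3 = 136
j=6,k=4: even sum, total = 136+24 = 160
j=6,k=5: odd sum, total = 160-5 = 155
j=6,k=6: even sum, total = 155+36 = 191
j=6,k=7: odd sum, total = 191-7 = 184
j=6,k=8: even sum, total = 184+48 = 232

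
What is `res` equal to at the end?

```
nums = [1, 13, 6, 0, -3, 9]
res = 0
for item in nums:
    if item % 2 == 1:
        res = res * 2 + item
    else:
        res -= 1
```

55

item=1: odd, res = 0*2+1 = 1
item=13: odd, res = 1*2+13 = 15
item=6: not odd, res = 15-1 = 14
item=0: not odd, res = 14-1 = 13
item=-3: odd, res = 13*2+(-3) = 23
item=9: odd, res = 23*2+9 = 55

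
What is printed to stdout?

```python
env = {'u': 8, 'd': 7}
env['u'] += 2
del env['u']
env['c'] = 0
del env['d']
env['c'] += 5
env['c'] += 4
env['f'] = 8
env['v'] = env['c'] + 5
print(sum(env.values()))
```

31

env['u'] = 8+2 = 10 → {'u': 10, 'd': 7}
del 'u' → {'d': 7}
env['c'] = 0 → {'d': 7, 'c': 0}
del 'd' → {'c': 0}
env['c'] = 0+5 = 5 → {'c': 5}
env['c'] = 5+4 = 9 → {'c': 9}
env['f'] = 8 → {'c': 9, 'f': 8}
env['v'] = env['c']+5 = 14 → {'c': 9, 'f': 8, 'v': 14}
sum of values = 31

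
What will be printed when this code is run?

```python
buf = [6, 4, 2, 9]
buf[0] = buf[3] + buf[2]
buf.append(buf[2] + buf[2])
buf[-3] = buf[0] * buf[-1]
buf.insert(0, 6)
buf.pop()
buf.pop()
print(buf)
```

[6, 11, 4, 44]

buf[0] = buf[3]+buf[2] = 9+2 = 11 → [11, 4, 2, 9]
append buf[2]+buf[2] = 2+2 = 4 → [11, 4, 2, 9, 4]
buf[-3] = buf[0]*buf[-1] = 11*4 = 44 → [11, 4, 44, 9, 4]
insert 6 at 0 → [6, 11, 4, 44, 9, 4]
pop() removes 4 → [6, 11, 4, 44, 9]
pop() removes 9 → [6, 11, 4, 44]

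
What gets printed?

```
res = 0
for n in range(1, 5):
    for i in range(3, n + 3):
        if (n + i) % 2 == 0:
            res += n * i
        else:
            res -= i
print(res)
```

60

n=1,i=3: even sum, res = 0+3 = 3
n=2,i=3: odd sum, res = 3-3 = 0
n=2,i=4: even sum, res = 0+8 = 8
n=3,i=3: even sum, res = 8+9 = 17
n=3,i=4: odd sum, res = 17-4 = 13
n=3,i=5: even sum, res = 13+15 = 28
n=4,i=3: odd sum, res = 28-3 = 25
n=4,i=4: even sum, res = 25+16 = 41
n=4,i=5: odd sum, res = 41-5 = 36
n=4,i=6: even sum, res = 36+24 = 60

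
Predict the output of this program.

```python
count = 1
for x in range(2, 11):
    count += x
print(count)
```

x=2: count = 1+2 = 3
x=3: count = 3+3 = 6
x=4: count = 6+4 = 10
x=5: count = 10+5 = 15
x=6: count = 15+6 = 21
x=7: count = 21+7 = 28
x=8: count = 28+8 = 36
x=9: count = 36+9 = 45
x=10: count = 45+10 = 55

55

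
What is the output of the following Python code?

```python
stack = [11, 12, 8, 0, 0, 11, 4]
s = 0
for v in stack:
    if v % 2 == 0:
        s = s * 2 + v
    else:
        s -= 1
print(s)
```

226

v=11: not even, s = 0-1 = -1
v=12: even, s = (-1)*2+12 = 10
v=8: even, s = 10*2+8 = 28
v=0: even, s = 28*2+0 = 56
v=0: even, s = 56*2+0 = 112
v=11: not even, s = 112-1 = 111
v=4: even, s = 111*2+4 = 226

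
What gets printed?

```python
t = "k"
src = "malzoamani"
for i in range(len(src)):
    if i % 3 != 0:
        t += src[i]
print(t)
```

i=0: skip
i=1: add 'a' → 'ka'
i=2: add 'l' → 'kal'
i=3: skip
i=4: add 'o' → 'kalo'
i=5: add 'a' → 'kaloa'
i=6: skip
i=7: add 'a' → 'kaloaa'
i=8: add 'n' → 'kaloaan'
i=9: skip

kaloaan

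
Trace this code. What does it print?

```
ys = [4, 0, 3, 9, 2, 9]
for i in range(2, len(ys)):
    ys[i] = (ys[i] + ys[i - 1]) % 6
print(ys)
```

[4, 0, 3, 0, 2, 5]

i=2: ys[2] = (3+0)%6 = 3 → [4, 0, 3, 9, 2, 9]
i=3: ys[3] = (9+3)%6 = 0 → [4, 0, 3, 0, 2, 9]
i=4: ys[4] = (2+0)%6 = 2 → [4, 0, 3, 0, 2, 9]
i=5: ys[5] = (9+2)%6 = 5 → [4, 0, 3, 0, 2, 5]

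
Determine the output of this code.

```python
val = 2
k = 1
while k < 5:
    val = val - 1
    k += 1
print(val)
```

k=1: val = 2-1 = 1
k=2: val = 1-1 = 0
k=3: val = 0-1 = -1
k=4: val = (-1)-1 = -2

-2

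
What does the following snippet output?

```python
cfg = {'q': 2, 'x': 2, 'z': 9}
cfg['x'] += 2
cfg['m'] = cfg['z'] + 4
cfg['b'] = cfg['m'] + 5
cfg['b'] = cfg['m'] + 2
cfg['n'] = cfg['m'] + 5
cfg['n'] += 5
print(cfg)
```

cfg['x'] = 2+2 = 4 → {'q': 2, 'x': 4, 'z': 9}
cfg['m'] = cfg['z']+4 = 13 → {'q': 2, 'x': 4, 'z': 9, 'm': 13}
cfg['b'] = cfg['m']+5 = 18 → {'q': 2, 'x': 4, 'z': 9, 'm': 13, 'b': 18}
cfg['b'] = cfg['m']+2 = 15 → {'q': 2, 'x': 4, 'z': 9, 'm': 13, 'b': 15}
cfg['n'] = cfg['m']+5 = 18 → {'q': 2, 'x': 4, 'z': 9, 'm': 13, 'b': 15, 'n': 18}
cfg['n'] = 18+5 = 23 → {'q': 2, 'x': 4, 'z': 9, 'm': 13, 'b': 15, 'n': 23}

{'q': 2, 'x': 4, 'z': 9, 'm': 13, 'b': 15, 'n': 23}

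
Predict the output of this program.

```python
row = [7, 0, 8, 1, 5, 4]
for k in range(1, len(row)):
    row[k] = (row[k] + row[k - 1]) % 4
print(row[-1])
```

1

k=1: row[1] = (0+7)%4 = 3 → [7, 3, 8, 1, 5, 4]
k=2: row[2] = (8+3)%4 = 3 → [7, 3, 3, 1, 5, 4]
k=3: row[3] = (1+3)%4 = 0 → [7, 3, 3, 0, 5, 4]
k=4: row[4] = (5+0)%4 = 1 → [7, 3, 3, 0, 1, 4]
k=5: row[5] = (4+1)%4 = 1 → [7, 3, 3, 0, 1, 1]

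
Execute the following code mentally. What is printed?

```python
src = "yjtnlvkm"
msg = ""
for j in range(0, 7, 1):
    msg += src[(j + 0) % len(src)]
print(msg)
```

j=0: add src[0]='y' → 'y'
j=1: add src[1]='j' → 'yj'
j=2: add src[2]='t' → 'yjt'
j=3: add src[3]='n' → 'yjtn'
j=4: add src[4]='l' → 'yjtnl'
j=5: add src[5]='v' → 'yjtnlv'
j=6: add src[6]='k' → 'yjtnlvk'

yjtnlvk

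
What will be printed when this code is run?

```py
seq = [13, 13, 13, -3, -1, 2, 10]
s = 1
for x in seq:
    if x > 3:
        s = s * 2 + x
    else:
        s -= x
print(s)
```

212

x=13: >3, s = 1*2+13 = 15
x=13: >3, s = 15*2+13 = 43
x=13: >3, s = 43*2+13 = 99
x=-3: not >3, s = 99-(-3) = 102
x=-1: not >3, s = 102-(-1) = 103
x=2: not >3, s = 103-2 = 101
x=10: >3, s = 101*2+10 = 212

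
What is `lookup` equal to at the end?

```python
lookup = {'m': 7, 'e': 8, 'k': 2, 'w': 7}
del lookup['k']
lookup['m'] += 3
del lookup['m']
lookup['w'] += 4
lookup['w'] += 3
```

del 'k' → {'m': 7, 'e': 8, 'w': 7}
lookup['m'] = 7+3 = 10 → {'m': 10, 'e': 8, 'w': 7}
del 'm' → {'e': 8, 'w': 7}
lookup['w'] = 7+4 = 11 → {'e': 8, 'w': 11}
lookup['w'] = 11+3 = 14 → {'e': 8, 'w': 14}

{'e': 8, 'w': 14}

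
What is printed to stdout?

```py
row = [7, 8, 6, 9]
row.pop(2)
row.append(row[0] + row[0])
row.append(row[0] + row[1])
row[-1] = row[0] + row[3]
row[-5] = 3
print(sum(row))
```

pop(2) removes 6 → [7, 8, 9]
append row[0]+row[0] = 7+7 = 14 → [7, 8, 9, 14]
append row[0]+row[1] = 7+8 = 15 → [7, 8, 9, 14, 15]
row[-1] = row[0]+row[3] = 7+14 = 21 → [7, 8, 9, 14, 21]
row[-5] = 3 → [3, 8, 9, 14, 21]
sum = 55

55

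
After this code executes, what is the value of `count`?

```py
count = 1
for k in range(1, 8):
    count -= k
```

k=1: count = 1-1 = 0
k=2: count = 0-2 = -2
k=3: count = (-2)-3 = -5
k=4: count = (-5)-4 = -9
k=5: count = (-9)-5 = -14
k=6: count = (-14)-6 = -20
k=7: count = (-20)-7 = -27

-27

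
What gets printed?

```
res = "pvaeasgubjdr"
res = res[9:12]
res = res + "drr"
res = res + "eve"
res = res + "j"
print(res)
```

jdrdrrevej

slice [9:12] → 'jdr'
+ 'drr' → 'jdrdrr'
+ 'eve' → 'jdrdrreve'
+ 'j' → 'jdrdrrevej'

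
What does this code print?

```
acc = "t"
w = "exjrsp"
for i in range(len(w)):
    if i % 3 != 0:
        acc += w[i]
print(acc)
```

txjsp

i=0: skip
i=1: add 'x' → 'tx'
i=2: add 'j' → 'txj'
i=3: skip
i=4: add 's' → 'txjs'
i=5: add 'p' → 'txjsp'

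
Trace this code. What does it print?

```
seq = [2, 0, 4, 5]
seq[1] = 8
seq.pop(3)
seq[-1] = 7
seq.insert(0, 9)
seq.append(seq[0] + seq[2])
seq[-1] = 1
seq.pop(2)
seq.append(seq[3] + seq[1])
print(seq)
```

[9, 2, 7, 1, 3]

seq[1] = 8 → [2, 8, 4, 5]
pop(3) removes 5 → [2, 8, 4]
seq[-1] = 7 → [2, 8, 7]
insert 9 at 0 → [9, 2, 8, 7]
append seq[0]+seq[2] = 9+8 = 17 → [9, 2, 8, 7, 17]
seq[-1] = 1 → [9, 2, 8, 7, 1]
pop(2) removes 8 → [9, 2, 7, 1]
append seq[3]+seq[1] = 1+2 = 3 → [9, 2, 7, 1, 3]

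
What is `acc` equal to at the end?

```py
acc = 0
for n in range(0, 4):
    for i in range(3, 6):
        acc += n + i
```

66

n=0,i=3: acc = 0+3 = 3
n=0,i=4: acc = 3+4 = 7
n=0,i=5: acc = 7+5 = 12
n=1,i=3: acc = 12+4 = 16
n=1,i=4: acc = 16+5 = 21
n=1,i=5: acc = 21+6 = 27
n=2,i=3: acc = 27+5 = 32
n=2,i=4: acc = 32+6 = 38
n=2,i=5: acc = 38+7 = 45
n=3,i=3: acc = 45+6 = 51
n=3,i=4: acc = 51+7 = 58
n=3,i=5: acc = 58+8 = 66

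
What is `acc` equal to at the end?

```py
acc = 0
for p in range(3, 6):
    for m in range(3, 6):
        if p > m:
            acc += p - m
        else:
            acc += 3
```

p=3,m=3: not 3>3, acc = 0+3 = 3
p=3,m=4: not 3>4, acc = 3+3 = 6
p=3,m=5: not 3>5, acc = 6+3 = 9
p=4,m=3: 4>3, acc = 9+1 = 10
p=4,m=4: not 4>4, acc = 10+3 = 13
p=4,m=5: not 4>5, acc = 13+3 = 16
p=5,m=3: 5>3, acc = 16+2 = 18
p=5,m=4: 5>4, acc = 18+1 = 19
p=5,m=5: not 5>5, acc = 19+3 = 22

22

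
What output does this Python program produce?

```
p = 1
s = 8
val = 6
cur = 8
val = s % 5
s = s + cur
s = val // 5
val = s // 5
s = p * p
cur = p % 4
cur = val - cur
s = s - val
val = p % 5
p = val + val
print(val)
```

val = 8%5 = 3
s = 8+8 = 16
s = 3//5 = 0
val = 0//5 = 0
s = 1*1 = 1
cur = 1%4 = 1
cur = 0-1 = -1
s = 1-0 = 1
val = 1%5 = 1
p = 1+1 = 2

1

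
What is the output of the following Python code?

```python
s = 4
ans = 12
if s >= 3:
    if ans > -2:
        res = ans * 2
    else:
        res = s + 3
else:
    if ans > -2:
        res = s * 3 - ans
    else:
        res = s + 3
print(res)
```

s=4, ans=12
s >= 3 is True; ans > -2 is True
→ res = ans * 2 = 24

24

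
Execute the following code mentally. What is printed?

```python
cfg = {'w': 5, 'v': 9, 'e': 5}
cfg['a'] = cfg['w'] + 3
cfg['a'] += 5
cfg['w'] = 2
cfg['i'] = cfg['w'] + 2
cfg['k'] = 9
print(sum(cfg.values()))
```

42

cfg['a'] = cfg['w']+3 = 8 → {'w': 5, 'v': 9, 'e': 5, 'a': 8}
cfg['a'] = 8+5 = 13 → {'w': 5, 'v': 9, 'e': 5, 'a': 13}
cfg['w'] = 2 → {'w': 2, 'v': 9, 'e': 5, 'a': 13}
cfg['i'] = cfg['w']+2 = 4 → {'w': 2, 'v': 9, 'e': 5, 'a': 13, 'i': 4}
cfg['k'] = 9 → {'w': 2, 'v': 9, 'e': 5, 'a': 13, 'i': 4, 'k': 9}
sum of values = 42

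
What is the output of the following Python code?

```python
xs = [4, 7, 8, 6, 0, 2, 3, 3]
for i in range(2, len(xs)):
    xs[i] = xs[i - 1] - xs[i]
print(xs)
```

[4, 7, -1, -7, -7, -9, -12, -15]

i=2: xs[2] = 7-8 = -1 → [4, 7, -1, 6, 0, 2, 3, 3]
i=3: xs[3] = (-1)-6 = -7 → [4, 7, -1, -7, 0, 2, 3, 3]
i=4: xs[4] = (-7)-0 = -7 → [4, 7, -1, -7, -7, 2, 3, 3]
i=5: xs[5] = (-7)-2 = -9 → [4, 7, -1, -7, -7, -9, 3, 3]
i=6: xs[6] = (-9)-3 = -12 → [4, 7, -1, -7, -7, -9, -12, 3]
i=7: xs[7] = (-12)-3 = -15 → [4, 7, -1, -7, -7, -9, -12, -15]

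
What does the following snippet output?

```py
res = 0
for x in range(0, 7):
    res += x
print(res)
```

x=0: res = 0+0 = 0
x=1: res = 0+1 = 1
x=2: res = 1+2 = 3
x=3: res = 3+3 = 6
x=4: res = 6+4 = 10
x=5: res = 10+5 = 15
x=6: res = 15+6 = 21

21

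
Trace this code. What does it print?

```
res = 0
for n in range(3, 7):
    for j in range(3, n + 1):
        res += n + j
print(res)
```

n=3,j=3: res = 0+6 = 6
n=4,j=3: res = 6+7 = 13
n=4,j=4: res = 13+8 = 21
n=5,j=3: res = 21+8 = 29
n=5,j=4: res = 29+9 = 38
n=5,j=5: res = 38+10 = 48
n=6,j=3: res = 48+9 = 57
n=6,j=4: res = 57+10 = 67
n=6,j=5: res = 67+11 = 78
n=6,j=6: res = 78+12 = 90

90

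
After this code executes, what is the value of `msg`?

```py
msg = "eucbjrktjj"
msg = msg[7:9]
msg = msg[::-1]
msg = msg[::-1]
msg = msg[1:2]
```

'j'

slice [7:9] → 'tj'
reverse → 'jt'
reverse → 'tj'
slice [1:2] → 'j'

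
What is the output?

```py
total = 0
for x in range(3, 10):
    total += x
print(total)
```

42

x=3: total = 0+3 = 3
x=4: total = 3+4 = 7
x=5: total = 7+5 = 12
x=6: total = 12+6 = 18
x=7: total = 18+7 = 25
x=8: total = 25+8 = 33
x=9: total = 33+9 = 42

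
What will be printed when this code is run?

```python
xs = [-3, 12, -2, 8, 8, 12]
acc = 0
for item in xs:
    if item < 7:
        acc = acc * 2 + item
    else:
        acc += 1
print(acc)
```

item=-3: <7, acc = 0*2+(-3) = -3
item=12: not <7, acc = (-3)+1 = -2
item=-2: <7, acc = (-2)*2+(-2) = -6
item=8: not <7, acc = (-6)+1 = -5
item=8: not <7, acc = (-5)+1 = -4
item=12: not <7, acc = (-4)+1 = -3

-3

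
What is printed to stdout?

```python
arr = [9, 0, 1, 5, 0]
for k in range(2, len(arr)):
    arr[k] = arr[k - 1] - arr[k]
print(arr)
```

[9, 0, -1, -6, -6]

k=2: arr[2] = 0-1 = -1 → [9, 0, -1, 5, 0]
k=3: arr[3] = (-1)-5 = -6 → [9, 0, -1, -6, 0]
k=4: arr[4] = (-6)-0 = -6 → [9, 0, -1, -6, -6]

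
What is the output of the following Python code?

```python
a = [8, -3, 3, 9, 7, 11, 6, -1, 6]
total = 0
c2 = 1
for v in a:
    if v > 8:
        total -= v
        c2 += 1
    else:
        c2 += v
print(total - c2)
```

v=8: not >8; c2=9
v=-3: not >8; c2=6
v=3: not >8; c2=9
v=9: >8, total = 0-9 = -9; c2=10
v=7: not >8; c2=17
v=11: >8, total = (-9)-11 = -20; c2=18
v=6: not >8; c2=24
v=-1: not >8; c2=23
v=6: not >8; c2=29
total-c2 = (-20)-29 = -49

-49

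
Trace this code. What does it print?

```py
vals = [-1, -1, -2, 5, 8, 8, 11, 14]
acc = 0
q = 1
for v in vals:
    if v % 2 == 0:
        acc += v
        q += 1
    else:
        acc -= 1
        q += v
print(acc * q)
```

v=-1: not even, acc = 0-1 = -1; q=0
v=-1: not even, acc = (-1)-1 = -2; q=-1
v=-2: even, acc = (-2)+(-2) = -4; q=0
v=5: not even, acc = (-4)-1 = -5; q=5
v=8: even, acc = (-5)+8 = 3; q=6
v=8: even, acc = 3+8 = 11; q=7
v=11: not even, acc = 11-1 = 10; q=18
v=14: even, acc = 10+14 = 24; q=19
acc*q = 24*19 = 456

456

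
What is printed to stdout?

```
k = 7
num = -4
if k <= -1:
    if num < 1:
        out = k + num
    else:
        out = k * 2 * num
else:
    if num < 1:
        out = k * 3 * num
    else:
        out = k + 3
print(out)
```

k=7, num=-4
k <= -1 is False; num < 1 is True
→ out = k * 3 * num = -84

-84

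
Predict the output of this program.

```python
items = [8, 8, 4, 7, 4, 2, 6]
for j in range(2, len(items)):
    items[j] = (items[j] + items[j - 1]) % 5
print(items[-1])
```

1

j=2: items[2] = (4+8)%5 = 2 → [8, 8, 2, 7, 4, 2, 6]
j=3: items[3] = (7+2)%5 = 4 → [8, 8, 2, 4, 4, 2, 6]
j=4: items[4] = (4+4)%5 = 3 → [8, 8, 2, 4, 3, 2, 6]
j=5: items[5] = (2+3)%5 = 0 → [8, 8, 2, 4, 3, 0, 6]
j=6: items[6] = (6+0)%5 = 1 → [8, 8, 2, 4, 3, 0, 1]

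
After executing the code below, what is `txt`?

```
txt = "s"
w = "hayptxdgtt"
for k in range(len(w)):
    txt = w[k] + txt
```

k=0: prepend 'h' → 'hs'
k=1: prepend 'a' → 'ahs'
k=2: prepend 'y' → 'yahs'
k=3: prepend 'p' → 'pyahs'
k=4: prepend 't' → 'tpyahs'
k=5: prepend 'x' → 'xtpyahs'
k=6: prepend 'd' → 'dxtpyahs'
k=7: prepend 'g' → 'gdxtpyahs'
k=8: prepend 't' → 'tgdxtpyahs'
k=9: prepend 't' → 'ttgdxtpyahs'

'ttgdxtpyahs'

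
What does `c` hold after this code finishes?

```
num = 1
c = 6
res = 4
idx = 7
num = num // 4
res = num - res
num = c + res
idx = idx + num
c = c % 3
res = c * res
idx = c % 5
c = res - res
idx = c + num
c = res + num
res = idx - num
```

num = 1//4 = 0
res = 0-4 = -4
num = 6+(-4) = 2
idx = 7+2 = 9
c = 6%3 = 0
res = 0*(-4) = 0
idx = 0%5 = 0
c = 0-0 = 0
idx = 0+2 = 2
c = 0+2 = 2
res = 2-2 = 0

2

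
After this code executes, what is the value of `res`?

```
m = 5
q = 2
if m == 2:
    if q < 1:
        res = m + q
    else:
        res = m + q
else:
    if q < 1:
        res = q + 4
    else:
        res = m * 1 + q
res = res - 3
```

m=5, q=2
m == 2 is False; q < 1 is False
→ res = m * 1 + q = 7
res = 7-3 = 4

4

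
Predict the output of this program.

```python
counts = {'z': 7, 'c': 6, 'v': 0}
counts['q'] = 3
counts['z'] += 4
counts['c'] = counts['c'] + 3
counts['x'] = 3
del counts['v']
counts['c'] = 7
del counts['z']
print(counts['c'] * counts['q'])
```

21

counts['q'] = 3 → {'z': 7, 'c': 6, 'v': 0, 'q': 3}
counts['z'] = 7+4 = 11 → {'z': 11, 'c': 6, 'v': 0, 'q': 3}
counts['c'] = counts['c']+3 = 9 → {'z': 11, 'c': 9, 'v': 0, 'q': 3}
counts['x'] = 3 → {'z': 11, 'c': 9, 'v': 0, 'q': 3, 'x': 3}
del 'v' → {'z': 11, 'c': 9, 'q': 3, 'x': 3}
counts['c'] = 7 → {'z': 11, 'c': 7, 'q': 3, 'x': 3}
del 'z' → {'c': 7, 'q': 3, 'x': 3}
counts['c']*counts['q'] = 7*3 = 21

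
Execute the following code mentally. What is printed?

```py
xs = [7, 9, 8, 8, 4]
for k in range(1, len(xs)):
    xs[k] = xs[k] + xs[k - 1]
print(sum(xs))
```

k=1: xs[1] = 9+7 = 16 → [7, 16, 8, 8, 4]
k=2: xs[2] = 8+16 = 24 → [7, 16, 24, 8, 4]
k=3: xs[3] = 8+24 = 32 → [7, 16, 24, 32, 4]
k=4: xs[4] = 4+32 = 36 → [7, 16, 24, 32, 36]
sum = 115

115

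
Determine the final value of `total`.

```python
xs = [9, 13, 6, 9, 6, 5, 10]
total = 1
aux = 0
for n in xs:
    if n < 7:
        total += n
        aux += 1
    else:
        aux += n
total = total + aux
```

62

n=9: not <7; aux=9
n=13: not <7; aux=22
n=6: <7, total = 1+6 = 7; aux=23
n=9: not <7; aux=32
n=6: <7, total = 7+6 = 13; aux=33
n=5: <7, total = 13+5 = 18; aux=34
n=10: not <7; aux=44
total+aux = 18+44 = 62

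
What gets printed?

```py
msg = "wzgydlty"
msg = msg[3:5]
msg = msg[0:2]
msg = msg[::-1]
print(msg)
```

dy

slice [3:5] → 'yd'
slice [0:2] → 'yd'
reverse → 'dy'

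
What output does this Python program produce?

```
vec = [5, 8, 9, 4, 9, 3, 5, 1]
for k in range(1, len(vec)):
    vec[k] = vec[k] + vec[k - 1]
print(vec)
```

k=1: vec[1] = 8+5 = 13 → [5, 13, 9, 4, 9, 3, 5, 1]
k=2: vec[2] = 9+13 = 22 → [5, 13, 22, 4, 9, 3, 5, 1]
k=3: vec[3] = 4+22 = 26 → [5, 13, 22, 26, 9, 3, 5, 1]
k=4: vec[4] = 9+26 = 35 → [5, 13, 22, 26, 35, 3, 5, 1]
k=5: vec[5] = 3+35 = 38 → [5, 13, 22, 26, 35, 38, 5, 1]
k=6: vec[6] = 5+38 = 43 → [5, 13, 22, 26, 35, 38, 43, 1]
k=7: vec[7] = 1+43 = 44 → [5, 13, 22, 26, 35, 38, 43, 44]

[5, 13, 22, 26, 35, 38, 43, 44]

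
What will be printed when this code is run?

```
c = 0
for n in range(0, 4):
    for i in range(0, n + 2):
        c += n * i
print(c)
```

45

n=0,i=0: c = 0+0 = 0
n=0,i=1: c = 0+0 = 0
n=1,i=0: c = 0+0 = 0
n=1,i=1: c = 0+1 = 1
n=1,i=2: c = 1+2 = 3
n=2,i=0: c = 3+0 = 3
n=2,i=1: c = 3+2 = 5
n=2,i=2: c = 5+4 = 9
n=2,i=3: c = 9+6 = 15
n=3,i=0: c = 15+0 = 15
n=3,i=1: c = 15+3 = 18
n=3,i=2: c = 18+6 = 24
n=3,i=3: c = 24+9 = 33
n=3,i=4: c = 33+12 = 45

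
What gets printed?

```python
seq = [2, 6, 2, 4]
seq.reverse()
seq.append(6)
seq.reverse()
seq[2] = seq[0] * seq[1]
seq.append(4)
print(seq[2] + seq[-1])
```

reverse → [4, 2, 6, 2]
append 6 → [4, 2, 6, 2, 6]
reverse → [6, 2, 6, 2, 4]
seq[2] = seq[0]*seq[1] = 6*2 = 12 → [6, 2, 12, 2, 4]
append 4 → [6, 2, 12, 2, 4, 4]
seq[2]+seq[-1] = 12+4 = 16

16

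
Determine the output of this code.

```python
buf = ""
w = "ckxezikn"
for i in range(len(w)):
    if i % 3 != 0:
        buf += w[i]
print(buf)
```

i=0: skip
i=1: add 'k' → 'k'
i=2: add 'x' → 'kx'
i=3: skip
i=4: add 'z' → 'kxz'
i=5: add 'i' → 'kxzi'
i=6: skip
i=7: add 'n' → 'kxzin'

kxzin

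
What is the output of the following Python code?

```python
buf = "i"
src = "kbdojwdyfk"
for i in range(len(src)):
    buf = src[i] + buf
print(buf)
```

i=0: prepend 'k' → 'ki'
i=1: prepend 'b' → 'bki'
i=2: prepend 'd' → 'dbki'
i=3: prepend 'o' → 'odbki'
i=4: prepend 'j' → 'jodbki'
i=5: prepend 'w' → 'wjodbki'
i=6: prepend 'd' → 'dwjodbki'
i=7: prepend 'y' → 'ydwjodbki'
i=8: prepend 'f' → 'fydwjodbki'
i=9: prepend 'k' → 'kfydwjodbki'

kfydwjodbki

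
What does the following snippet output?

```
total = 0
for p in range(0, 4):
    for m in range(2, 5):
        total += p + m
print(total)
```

54

p=0,m=2: total = 0+2 = 2
p=0,m=3: total = 2+3 = 5
p=0,m=4: total = 5+4 = 9
p=1,m=2: total = 9+3 = 12
p=1,m=3: total = 12+4 = 16
p=1,m=4: total = 16+5 = 21
p=2,m=2: total = 21+4 = 25
p=2,m=3: total = 25+5 = 30
p=2,m=4: total = 30+6 = 36
p=3,m=2: total = 36+5 = 41
p=3,m=3: total = 41+6 = 47
p=3,m=4: total = 47+7 = 54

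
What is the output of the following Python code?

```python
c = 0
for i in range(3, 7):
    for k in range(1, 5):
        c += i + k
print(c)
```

i=3,k=1: c = 0+4 = 4
i=3,k=2: c = 4+5 = 9
i=3,k=3: c = 9+6 = 15
i=3,k=4: c = 15+7 = 22
i=4,k=1: c = 22+5 = 27
i=4,k=2: c = 27+6 = 33
i=4,k=3: c = 33+7 = 40
i=4,k=4: c = 40+8 = 48
i=5,k=1: c = 48+6 = 54
i=5,k=2: c = 54+7 = 61
i=5,k=3: c = 61+8 = 69
i=5,k=4: c = 69+9 = 78
i=6,k=1: c = 78+7 = 85
i=6,k=2: c = 85+8 = 93
i=6,k=3: c = 93+9 = 102
i=6,k=4: c = 102+10 = 112

112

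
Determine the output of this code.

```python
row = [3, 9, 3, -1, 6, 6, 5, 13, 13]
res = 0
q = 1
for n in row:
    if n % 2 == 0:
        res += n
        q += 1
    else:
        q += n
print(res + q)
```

60

n=3: not even; q=4
n=9: not even; q=13
n=3: not even; q=16
n=-1: not even; q=15
n=6: even, res = 0+6 = 6; q=16
n=6: even, res = 6+6 = 12; q=17
n=5: not even; q=22
n=13: not even; q=35
n=13: not even; q=48
res+q = 12+48 = 60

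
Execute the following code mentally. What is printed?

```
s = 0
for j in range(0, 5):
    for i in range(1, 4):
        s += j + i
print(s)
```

60

j=0,i=1: s = 0+1 = 1
j=0,i=2: s = 1+2 = 3
j=0,i=3: s = 3+3 = 6
j=1,i=1: s = 6+2 = 8
j=1,i=2: s = 8+3 = 11
j=1,i=3: s = 11+4 = 15
j=2,i=1: s = 15+3 = 18
j=2,i=2: s = 18+4 = 22
j=2,i=3: s = 22+5 = 27
j=3,i=1: s = 27+4 = 31
j=3,i=2: s = 31+5 = 36
j=3,i=3: s = 36+6 = 42
j=4,i=1: s = 42+5 = 47
j=4,i=2: s = 47+6 = 53
j=4,i=3: s = 53+7 = 60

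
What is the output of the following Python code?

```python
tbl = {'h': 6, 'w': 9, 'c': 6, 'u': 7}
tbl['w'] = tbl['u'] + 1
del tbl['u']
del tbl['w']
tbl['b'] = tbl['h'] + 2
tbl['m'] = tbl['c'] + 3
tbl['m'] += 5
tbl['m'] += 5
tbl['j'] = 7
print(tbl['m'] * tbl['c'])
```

114

tbl['w'] = tbl['u']+1 = 8 → {'h': 6, 'w': 8, 'c': 6, 'u': 7}
del 'u' → {'h': 6, 'w': 8, 'c': 6}
del 'w' → {'h': 6, 'c': 6}
tbl['b'] = tbl['h']+2 = 8 → {'h': 6, 'c': 6, 'b': 8}
tbl['m'] = tbl['c']+3 = 9 → {'h': 6, 'c': 6, 'b': 8, 'm': 9}
tbl['m'] = 9+5 = 14 → {'h': 6, 'c': 6, 'b': 8, 'm': 14}
tbl['m'] = 14+5 = 19 → {'h': 6, 'c': 6, 'b': 8, 'm': 19}
tbl['j'] = 7 → {'h': 6, 'c': 6, 'b': 8, 'm': 19, 'j': 7}
tbl['m']*tbl['c'] = 19*6 = 114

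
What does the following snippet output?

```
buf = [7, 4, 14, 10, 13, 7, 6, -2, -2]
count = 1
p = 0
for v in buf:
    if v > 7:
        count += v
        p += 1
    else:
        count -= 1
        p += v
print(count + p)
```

v=7: not >7, count = 1-1 = 0; p=7
v=4: not >7, count = 0-1 = -1; p=11
v=14: >7, count = (-1)+14 = 13; p=12
v=10: >7, count = 13+10 = 23; p=13
v=13: >7, count = 23+13 = 36; p=14
v=7: not >7, count = 36-1 = 35; p=21
v=6: not >7, count = 35-1 = 34; p=27
v=-2: not >7, count = 34-1 = 33; p=25
v=-2: not >7, count = 33-1 = 32; p=23
count+p = 32+23 = 55

55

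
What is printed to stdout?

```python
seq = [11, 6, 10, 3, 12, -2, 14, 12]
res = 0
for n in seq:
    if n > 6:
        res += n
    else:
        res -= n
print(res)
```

n=11: >6, res = 0+11 = 11
n=6: not >6, res = 11-6 = 5
n=10: >6, res = 5+10 = 15
n=3: not >6, res = 15-3 = 12
n=12: >6, res = 12+12 = 24
n=-2: not >6, res = 24-(-2) = 26
n=14: >6, res = 26+14 = 40
n=12: >6, res = 40+12 = 52

52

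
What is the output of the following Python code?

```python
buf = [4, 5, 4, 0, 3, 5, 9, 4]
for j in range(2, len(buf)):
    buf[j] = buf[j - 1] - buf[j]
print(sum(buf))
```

-34

j=2: buf[2] = 5-4 = 1 → [4, 5, 1, 0, 3, 5, 9, 4]
j=3: buf[3] = 1-0 = 1 → [4, 5, 1, 1, 3, 5, 9, 4]
j=4: buf[4] = 1-3 = -2 → [4, 5, 1, 1, -2, 5, 9, 4]
j=5: buf[5] = (-2)-5 = -7 → [4, 5, 1, 1, -2, -7, 9, 4]
j=6: buf[6] = (-7)-9 = -16 → [4, 5, 1, 1, -2, -7, -16, 4]
j=7: buf[7] = (-16)-4 = -20 → [4, 5, 1, 1, -2, -7, -16, -20]
sum = -34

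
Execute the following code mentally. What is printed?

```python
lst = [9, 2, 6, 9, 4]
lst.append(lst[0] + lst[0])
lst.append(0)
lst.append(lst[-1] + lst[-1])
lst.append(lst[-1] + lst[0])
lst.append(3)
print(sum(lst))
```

append lst[0]+lst[0] = 9+9 = 18 → [9, 2, 6, 9, 4, 18]
append 0 → [9, 2, 6, 9, 4, 18, 0]
append lst[-1]+lst[-1] = 0+0 = 0 → [9, 2, 6, 9, 4, 18, 0, 0]
append lst[-1]+lst[0] = 0+9 = 9 → [9, 2, 6, 9, 4, 18, 0, 0, 9]
append 3 → [9, 2, 6, 9, 4, 18, 0, 0, 9, 3]
sum = 60

60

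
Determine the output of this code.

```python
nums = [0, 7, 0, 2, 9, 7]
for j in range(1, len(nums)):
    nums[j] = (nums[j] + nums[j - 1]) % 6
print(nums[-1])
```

j=1: nums[1] = (7+0)%6 = 1 → [0, 1, 0, 2, 9, 7]
j=2: nums[2] = (0+1)%6 = 1 → [0, 1, 1, 2, 9, 7]
j=3: nums[3] = (2+1)%6 = 3 → [0, 1, 1, 3, 9, 7]
j=4: nums[4] = (9+3)%6 = 0 → [0, 1, 1, 3, 0, 7]
j=5: nums[5] = (7+0)%6 = 1 → [0, 1, 1, 3, 0, 1]

1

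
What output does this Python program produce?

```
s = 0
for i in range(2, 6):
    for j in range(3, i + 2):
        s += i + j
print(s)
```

i=2,j=3: s = 0+5 = 5
i=3,j=3: s = 5+6 = 11
i=3,j=4: s = 11+7 = 18
i=4,j=3: s = 18+7 = 25
i=4,j=4: s = 25+8 = 33
i=4,j=5: s = 33+9 = 42
i=5,j=3: s = 42+8 = 50
i=5,j=4: s = 50+9 = 59
i=5,j=5: s = 59+10 = 69
i=5,j=6: s = 69+11 = 80

80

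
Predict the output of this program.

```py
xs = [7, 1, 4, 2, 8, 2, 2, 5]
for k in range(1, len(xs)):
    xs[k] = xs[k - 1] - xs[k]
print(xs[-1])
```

k=1: xs[1] = 7-1 = 6 → [7, 6, 4, 2, 8, 2, 2, 5]
k=2: xs[2] = 6-4 = 2 → [7, 6, 2, 2, 8, 2, 2, 5]
k=3: xs[3] = 2-2 = 0 → [7, 6, 2, 0, 8, 2, 2, 5]
k=4: xs[4] = 0-8 = -8 → [7, 6, 2, 0, -8, 2, 2, 5]
k=5: xs[5] = (-8)-2 = -10 → [7, 6, 2, 0, -8, -10, 2, 5]
k=6: xs[6] = (-10)-2 = -12 → [7, 6, 2, 0, -8, -10, -12, 5]
k=7: xs[7] = (-12)-5 = -17 → [7, 6, 2, 0, -8, -10, -12, -17]

-17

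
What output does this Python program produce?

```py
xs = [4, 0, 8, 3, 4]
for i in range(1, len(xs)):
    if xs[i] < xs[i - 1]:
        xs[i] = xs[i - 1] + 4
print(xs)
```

i=1: 0<4, xs[1] = 4+4 = 8 → [4, 8, 8, 3, 4]
i=2: 8>=8, unchanged → [4, 8, 8, 3, 4]
i=3: 3<8, xs[3] = 8+4 = 12 → [4, 8, 8, 12, 4]
i=4: 4<12, xs[4] = 12+4 = 16 → [4, 8, 8, 12, 16]

[4, 8, 8, 12, 16]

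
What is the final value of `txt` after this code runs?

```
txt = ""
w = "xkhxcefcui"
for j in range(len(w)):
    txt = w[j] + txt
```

j=0: prepend 'x' → 'x'
j=1: prepend 'k' → 'kx'
j=2: prepend 'h' → 'hkx'
j=3: prepend 'x' → 'xhkx'
j=4: prepend 'c' → 'cxhkx'
j=5: prepend 'e' → 'ecxhkx'
j=6: prepend 'f' → 'fecxhkx'
j=7: prepend 'c' → 'cfecxhkx'
j=8: prepend 'u' → 'ucfecxhkx'
j=9: prepend 'i' → 'iucfecxhkx'

'iucfecxhkx'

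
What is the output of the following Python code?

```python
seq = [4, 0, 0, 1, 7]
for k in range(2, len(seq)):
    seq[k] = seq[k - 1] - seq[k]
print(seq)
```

k=2: seq[2] = 0-0 = 0 → [4, 0, 0, 1, 7]
k=3: seq[3] = 0-1 = -1 → [4, 0, 0, -1, 7]
k=4: seq[4] = (-1)-7 = -8 → [4, 0, 0, -1, -8]

[4, 0, 0, -1, -8]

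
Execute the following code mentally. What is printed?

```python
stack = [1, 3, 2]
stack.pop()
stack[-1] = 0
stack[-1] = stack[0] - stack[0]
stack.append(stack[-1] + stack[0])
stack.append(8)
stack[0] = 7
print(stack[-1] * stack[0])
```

56

pop() removes 2 → [1, 3]
stack[-1] = 0 → [1, 0]
stack[-1] = stack[0]-stack[0] = 1-1 = 0 → [1, 0]
append stack[-1]+stack[0] = 0+1 = 1 → [1, 0, 1]
append 8 → [1, 0, 1, 8]
stack[0] = 7 → [7, 0, 1, 8]
stack[-1]*stack[0] = 8*7 = 56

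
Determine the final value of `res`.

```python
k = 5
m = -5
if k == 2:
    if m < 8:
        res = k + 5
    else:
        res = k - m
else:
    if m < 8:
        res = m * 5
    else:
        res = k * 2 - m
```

k=5, m=-5
k == 2 is False; m < 8 is True
→ res = m * 5 = -25

-25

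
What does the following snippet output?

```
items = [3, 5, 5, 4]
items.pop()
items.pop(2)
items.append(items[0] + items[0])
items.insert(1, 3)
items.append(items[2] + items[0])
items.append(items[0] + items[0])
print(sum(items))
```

31

pop() removes 4 → [3, 5, 5]
pop(2) removes 5 → [3, 5]
append items[0]+items[0] = 3+3 = 6 → [3, 5, 6]
insert 3 at 1 → [3, 3, 5, 6]
append items[2]+items[0] = 5+3 = 8 → [3, 3, 5, 6, 8]
append items[0]+items[0] = 3+3 = 6 → [3, 3, 5, 6, 8, 6]
sum = 31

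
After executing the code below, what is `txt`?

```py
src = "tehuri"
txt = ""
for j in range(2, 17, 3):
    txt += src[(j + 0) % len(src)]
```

j=2: add src[2]='h' → 'h'
j=5: add src[5]='i' → 'hi'
j=8: add src[2]='h' → 'hih'
j=11: add src[5]='i' → 'hihi'
j=14: add src[2]='h' → 'hihih'

'hihih'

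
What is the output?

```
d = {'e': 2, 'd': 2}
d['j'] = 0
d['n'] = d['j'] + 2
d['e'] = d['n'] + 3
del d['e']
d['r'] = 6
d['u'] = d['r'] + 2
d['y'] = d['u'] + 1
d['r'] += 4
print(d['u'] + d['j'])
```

8

d['j'] = 0 → {'e': 2, 'd': 2, 'j': 0}
d['n'] = d['j']+2 = 2 → {'e': 2, 'd': 2, 'j': 0, 'n': 2}
d['e'] = d['n']+3 = 5 → {'e': 5, 'd': 2, 'j': 0, 'n': 2}
del 'e' → {'d': 2, 'j': 0, 'n': 2}
d['r'] = 6 → {'d': 2, 'j': 0, 'n': 2, 'r': 6}
d['u'] = d['r']+2 = 8 → {'d': 2, 'j': 0, 'n': 2, 'r': 6, 'u': 8}
d['y'] = d['u']+1 = 9 → {'d': 2, 'j': 0, 'n': 2, 'r': 6, 'u': 8, 'y': 9}
d['r'] = 6+4 = 10 → {'d': 2, 'j': 0, 'n': 2, 'r': 10, 'u': 8, 'y': 9}
d['u']+d['j'] = 8+0 = 8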